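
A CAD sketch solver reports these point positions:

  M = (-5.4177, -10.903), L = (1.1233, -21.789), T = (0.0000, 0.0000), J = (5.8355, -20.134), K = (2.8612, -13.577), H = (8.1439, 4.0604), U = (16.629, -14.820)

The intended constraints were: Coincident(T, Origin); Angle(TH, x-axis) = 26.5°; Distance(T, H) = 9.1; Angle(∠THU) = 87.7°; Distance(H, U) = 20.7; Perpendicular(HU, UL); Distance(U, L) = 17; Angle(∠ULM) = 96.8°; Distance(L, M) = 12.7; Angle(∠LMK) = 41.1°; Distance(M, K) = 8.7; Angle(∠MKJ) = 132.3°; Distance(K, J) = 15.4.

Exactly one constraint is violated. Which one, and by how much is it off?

Distance(K, J) = 15.4 — off by 8.20.

T = (0.00, 0.00) ✓; TH at 26.50° ✓; |TH| = 9.100 ✓; ∠THU = 87.70° ✓; |HU| = 20.70 ✓; ∠(HU, UL) = 90.00° ✓; |UL| = 17.00 ✓; ∠ULM = 96.80° ✓; |LM| = 12.70 ✓; ∠LMK = 41.10° ✓; |MK| = 8.700 ✓; ∠MKJ = 132.3° ✓; |KJ| = 7.200 ✗.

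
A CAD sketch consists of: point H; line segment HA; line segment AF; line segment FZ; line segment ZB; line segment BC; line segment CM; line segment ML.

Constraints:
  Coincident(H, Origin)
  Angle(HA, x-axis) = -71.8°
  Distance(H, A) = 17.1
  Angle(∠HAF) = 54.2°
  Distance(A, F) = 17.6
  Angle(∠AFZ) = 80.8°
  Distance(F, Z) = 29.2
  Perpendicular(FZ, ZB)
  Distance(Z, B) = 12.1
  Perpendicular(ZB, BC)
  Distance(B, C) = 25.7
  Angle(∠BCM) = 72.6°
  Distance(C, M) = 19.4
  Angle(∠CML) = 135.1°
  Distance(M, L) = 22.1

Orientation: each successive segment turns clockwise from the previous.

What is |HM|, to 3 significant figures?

13.0

H is at the origin; HA runs at -71.8° with length 17.1, so A = (5.34, -16.2). ∠HAF = 54.2° gives AF at 162° from the x-axis; with |AF| = 17.6, F = (-11.4, -10.9). ∠AFZ = 80.8° gives FZ at 63.2° from the x-axis; with |FZ| = 29.2, Z = (1.73, 15.1). FZ ⟂ ZB, so ZB runs at -26.8°; with |ZB| = 12.1, B = (12.5, 9.69). ZB ⟂ BC, so BC runs at -117°; with |BC| = 25.7, C = (0.943, -13.3). ∠BCM = 72.6° gives CM at 136° from the x-axis; with |CM| = 19.4, M = (-13.0, 0.271). Then |HM| = |M − H| = 13.0.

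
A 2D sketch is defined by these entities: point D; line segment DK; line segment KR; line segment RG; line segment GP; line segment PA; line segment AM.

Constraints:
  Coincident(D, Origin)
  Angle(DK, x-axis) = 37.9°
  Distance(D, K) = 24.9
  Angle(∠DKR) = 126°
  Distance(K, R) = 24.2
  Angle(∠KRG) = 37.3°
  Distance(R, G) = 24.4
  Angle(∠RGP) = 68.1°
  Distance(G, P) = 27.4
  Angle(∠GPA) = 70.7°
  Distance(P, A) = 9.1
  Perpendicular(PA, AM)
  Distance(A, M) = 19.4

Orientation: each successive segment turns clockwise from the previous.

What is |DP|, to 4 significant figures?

34.02

D is at the origin; DK runs at 37.9° with length 24.9, so K = (19.65, 15.30). ∠DKR = 126.0° gives KR at -16.10° from the x-axis; with |KR| = 24.2, R = (42.90, 8.585). ∠KRG = 37.3° gives RG at -158.8° from the x-axis; with |RG| = 24.4, G = (20.15, -0.2390). ∠RGP = 68.1° gives GP at 89.30° from the x-axis; with |GP| = 27.4, P = (20.49, 27.16). Then |DP| = |P − D| = 34.02.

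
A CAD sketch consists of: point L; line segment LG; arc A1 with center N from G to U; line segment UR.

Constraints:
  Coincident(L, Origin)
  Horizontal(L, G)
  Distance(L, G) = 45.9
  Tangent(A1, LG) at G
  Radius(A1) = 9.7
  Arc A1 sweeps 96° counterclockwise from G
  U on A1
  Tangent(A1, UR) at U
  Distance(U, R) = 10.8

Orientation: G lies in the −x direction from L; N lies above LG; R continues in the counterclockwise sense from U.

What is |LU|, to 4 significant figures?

37.80

Since A1 is tangent to LG there, NG ⟂ LG, so N = G + (0, 9.7) = (-45.90, 9.700). On A1, G sits at bearing -90° from N; a 96° counterclockwise sweep puts U at bearing 6°, so U = N + 9.7·(cos 6°, sin 6°) = (-36.25, 10.71). Then |LU| = |U − L| = 37.80.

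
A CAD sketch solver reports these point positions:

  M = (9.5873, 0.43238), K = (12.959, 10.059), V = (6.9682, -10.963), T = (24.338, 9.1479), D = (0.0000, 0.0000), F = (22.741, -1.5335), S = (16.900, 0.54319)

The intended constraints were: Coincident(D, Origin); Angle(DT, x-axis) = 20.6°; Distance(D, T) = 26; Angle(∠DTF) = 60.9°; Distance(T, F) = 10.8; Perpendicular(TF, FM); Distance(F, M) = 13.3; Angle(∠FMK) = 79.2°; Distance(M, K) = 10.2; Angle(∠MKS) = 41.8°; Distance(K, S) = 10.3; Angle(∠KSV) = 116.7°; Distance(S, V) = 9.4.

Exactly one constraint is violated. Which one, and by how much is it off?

Distance(S, V) = 9.4 — off by 5.80.

D = (0.00, 0.00) ✓; DT at 20.60° ✓; |DT| = 26.00 ✓; ∠DTF = 60.90° ✓; |TF| = 10.80 ✓; ∠(TF, FM) = 90.00° ✓; |FM| = 13.30 ✓; ∠FMK = 79.20° ✓; |MK| = 10.20 ✓; ∠MKS = 41.80° ✓; |KS| = 10.30 ✓; ∠KSV = 116.7° ✓; |SV| = 15.20 ✗.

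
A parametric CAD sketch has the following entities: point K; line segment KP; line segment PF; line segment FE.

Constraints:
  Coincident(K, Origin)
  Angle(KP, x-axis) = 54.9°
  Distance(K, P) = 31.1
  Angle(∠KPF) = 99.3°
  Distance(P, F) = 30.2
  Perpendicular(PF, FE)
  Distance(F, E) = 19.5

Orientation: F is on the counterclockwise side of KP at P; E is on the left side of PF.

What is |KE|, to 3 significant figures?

37.0

∠KPF = 99.3°, so PF runs at 54.9° + (180° − 99.3°) = 136° from the x-axis; with |PF| = 30.2, F = P + 30.2·(cos 136°, sin 136°) = (-3.69, 46.6). The perpendicularity gives FE at right angles to PF; with |FE| = 19.5 on the left of PF, E = F + 19.5·(-0.700, -0.714) = (-17.3, 32.6). Then |KE| = |E − K| = 37.0.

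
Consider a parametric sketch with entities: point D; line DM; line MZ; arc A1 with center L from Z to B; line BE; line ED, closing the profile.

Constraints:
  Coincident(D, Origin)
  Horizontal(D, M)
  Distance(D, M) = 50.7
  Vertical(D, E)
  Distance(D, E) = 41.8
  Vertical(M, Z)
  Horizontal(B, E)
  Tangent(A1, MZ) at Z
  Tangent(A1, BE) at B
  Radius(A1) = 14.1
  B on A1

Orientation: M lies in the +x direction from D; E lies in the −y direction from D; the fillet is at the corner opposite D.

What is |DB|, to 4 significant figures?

55.56

D is at the origin; D and M share the same y with |DM| = 50.7 and M on the +x side, so M = (50.70, 0.000). DE is vertical with |DE| = 41.8 and E on the −y side, so E = (0.000, -41.80). The virtual corner opposite D is at (50.70, -41.80). Since A1 is tangent to MZ there, LZ ⟂ MZ and A1 meets BE tangentially, so LB is at right angles to BE, with radius 14.1, so the center L sits 14.1 in from both sides at L = (36.60, -27.70). That places the tangent points at Z = (50.70, -27.70) on MZ and B = (36.60, -41.80) on BE. Then |DB| = |B − D| = 55.56.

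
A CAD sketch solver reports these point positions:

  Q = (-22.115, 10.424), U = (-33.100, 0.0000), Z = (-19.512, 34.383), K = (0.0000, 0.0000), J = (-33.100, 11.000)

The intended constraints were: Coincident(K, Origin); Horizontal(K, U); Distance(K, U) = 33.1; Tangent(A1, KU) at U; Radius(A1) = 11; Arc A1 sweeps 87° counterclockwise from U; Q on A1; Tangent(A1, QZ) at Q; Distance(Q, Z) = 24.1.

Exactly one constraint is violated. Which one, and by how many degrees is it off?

Tangent(A1, QZ) at Q — off by 3.20°.

K = (0.00, 0.00) ✓; K.y = 0.00, U.y = 0.00 ✓; |KU| = 33.10 ✓; ∠(JU, UK) = 90.00° ✓; |JU| = 11.00 ✓; bearing(J→Q) − bearing(J→U) = 87.00° ✓; |JQ| = 11.00 ✓; ∠(JQ, QZ) = 93.20° ✗; |QZ| = 24.10 ✓.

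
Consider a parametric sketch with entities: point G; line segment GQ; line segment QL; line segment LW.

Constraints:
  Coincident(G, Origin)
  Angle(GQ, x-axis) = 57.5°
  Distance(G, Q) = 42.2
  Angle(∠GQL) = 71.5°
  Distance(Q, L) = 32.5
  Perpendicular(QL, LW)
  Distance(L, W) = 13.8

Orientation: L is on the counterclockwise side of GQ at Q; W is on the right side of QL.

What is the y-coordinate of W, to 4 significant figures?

56.84

G is at the origin; GQ runs at 57.5° with length 42.2, so Q = 42.2·(cos 57.5°, sin 57.5°) = (22.67, 35.59). ∠GQL = 71.5°, so QL runs at 57.5° + (180° − 71.5°) = 166.0° from the x-axis; with |QL| = 32.5, L = Q + 32.5·(cos 166.0°, sin 166.0°) = (-8.861, 43.45). QL ⟂ LW; with |LW| = 13.8 on the right of QL, W = L + 13.8·(0.2419, 0.9703) = (-5.522, 56.84). So W.y = 56.84.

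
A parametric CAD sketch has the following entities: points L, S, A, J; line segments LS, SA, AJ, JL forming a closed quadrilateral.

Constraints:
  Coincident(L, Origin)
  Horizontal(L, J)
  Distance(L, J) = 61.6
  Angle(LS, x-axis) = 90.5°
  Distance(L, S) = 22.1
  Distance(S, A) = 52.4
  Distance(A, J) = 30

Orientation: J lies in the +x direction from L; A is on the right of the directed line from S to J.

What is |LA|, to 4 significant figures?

39.34

Checks: LS at 90.50° ✓; |SA| = 52.40 ✓; |AJ| = 30.00 ✓.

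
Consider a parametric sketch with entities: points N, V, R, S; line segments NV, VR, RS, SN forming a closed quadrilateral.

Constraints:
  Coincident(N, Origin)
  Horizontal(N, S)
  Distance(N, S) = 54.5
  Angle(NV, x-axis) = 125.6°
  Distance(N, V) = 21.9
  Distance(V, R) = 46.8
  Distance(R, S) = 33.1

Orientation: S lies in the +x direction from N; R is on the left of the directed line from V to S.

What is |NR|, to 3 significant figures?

42.0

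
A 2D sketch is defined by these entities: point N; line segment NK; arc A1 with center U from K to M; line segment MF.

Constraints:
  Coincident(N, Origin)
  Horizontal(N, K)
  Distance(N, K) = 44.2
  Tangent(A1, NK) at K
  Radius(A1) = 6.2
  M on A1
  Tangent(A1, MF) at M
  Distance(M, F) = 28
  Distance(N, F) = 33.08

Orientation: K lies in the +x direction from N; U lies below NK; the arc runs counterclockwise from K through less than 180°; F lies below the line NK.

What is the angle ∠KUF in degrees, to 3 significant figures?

130°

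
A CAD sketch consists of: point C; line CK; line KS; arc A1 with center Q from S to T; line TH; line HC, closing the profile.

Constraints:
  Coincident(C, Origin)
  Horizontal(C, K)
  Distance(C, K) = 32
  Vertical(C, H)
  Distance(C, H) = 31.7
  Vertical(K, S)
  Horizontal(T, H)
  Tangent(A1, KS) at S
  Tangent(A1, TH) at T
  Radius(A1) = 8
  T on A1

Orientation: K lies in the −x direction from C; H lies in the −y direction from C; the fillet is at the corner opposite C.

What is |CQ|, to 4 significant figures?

33.73

C is at the origin; CK is horizontal with |CK| = 32.0 and K on the −x side, so K = (-32.00, 0.000). CH is vertical with |CH| = 31.7 and H on the −y side, so H = (0.000, -31.70). The virtual corner opposite C is at (-32.00, -31.70). The tangent condition forces QS to be normal to KS and since A1 is tangent to TH there, QT ⟂ TH, with radius 8.0, so the center Q sits 8.0 in from both sides at Q = (-24.00, -23.70). Then |CQ| = |Q − C| = 33.73.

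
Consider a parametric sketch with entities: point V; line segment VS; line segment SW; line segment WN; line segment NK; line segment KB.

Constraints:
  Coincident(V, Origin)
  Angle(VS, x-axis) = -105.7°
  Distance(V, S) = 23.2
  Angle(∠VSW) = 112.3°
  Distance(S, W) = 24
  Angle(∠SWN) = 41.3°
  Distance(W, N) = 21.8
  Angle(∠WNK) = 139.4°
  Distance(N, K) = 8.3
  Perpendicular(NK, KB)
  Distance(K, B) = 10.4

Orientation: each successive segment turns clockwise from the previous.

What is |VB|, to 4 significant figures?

19.13

∠WNK = 139.4° gives NK at 7.300° from the x-axis; with |NK| = 8.3, K = (-7.271, -7.863). NK is perpendicular to KB, so KB runs at -82.70°; with |KB| = 10.4, B = (-5.949, -18.18). Then |VB| = |B − V| = 19.13.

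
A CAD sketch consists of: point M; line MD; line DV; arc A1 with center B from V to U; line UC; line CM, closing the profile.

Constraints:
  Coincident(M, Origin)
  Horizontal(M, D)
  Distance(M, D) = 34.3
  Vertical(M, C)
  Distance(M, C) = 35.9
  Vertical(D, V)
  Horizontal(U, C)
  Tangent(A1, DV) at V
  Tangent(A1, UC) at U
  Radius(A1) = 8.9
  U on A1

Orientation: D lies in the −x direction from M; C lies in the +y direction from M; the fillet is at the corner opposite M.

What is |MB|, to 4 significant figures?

37.07

M is at the origin; M and D share the same y with |MD| = 34.3 and D on the −x side, so D = (-34.30, 0.000). MC is vertical with |MC| = 35.9 and C on the +y side, so C = (0.000, 35.90). The virtual corner opposite M is at (-34.30, 35.90). Since A1 is tangent to DV there, BV ⟂ DV and since A1 is tangent to UC there, BU ⟂ UC, with radius 8.9, so the center B sits 8.9 in from both sides at B = (-25.40, 27.00). Then |MB| = |B − M| = 37.07.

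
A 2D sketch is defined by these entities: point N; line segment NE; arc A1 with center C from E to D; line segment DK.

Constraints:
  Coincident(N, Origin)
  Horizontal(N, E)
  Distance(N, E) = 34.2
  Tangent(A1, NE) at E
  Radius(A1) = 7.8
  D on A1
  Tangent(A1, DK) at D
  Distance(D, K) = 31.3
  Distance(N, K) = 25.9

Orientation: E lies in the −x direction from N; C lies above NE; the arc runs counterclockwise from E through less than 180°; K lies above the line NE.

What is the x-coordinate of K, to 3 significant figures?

-6.89

Checks: |NE| = 34.20 ✓; |CD| = 7.800 ✓; ∠(CD, DK) = 90.00° ✓; |DK| = 31.30 ✓; |NK| = 25.90 ✓.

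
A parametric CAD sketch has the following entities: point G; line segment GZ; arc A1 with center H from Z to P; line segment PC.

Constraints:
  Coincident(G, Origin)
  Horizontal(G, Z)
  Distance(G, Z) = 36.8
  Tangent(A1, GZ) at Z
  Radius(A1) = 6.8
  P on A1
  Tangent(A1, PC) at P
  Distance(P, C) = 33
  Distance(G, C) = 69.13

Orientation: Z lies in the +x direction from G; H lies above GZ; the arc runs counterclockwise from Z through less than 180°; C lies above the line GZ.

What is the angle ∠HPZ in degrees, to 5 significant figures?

65.351°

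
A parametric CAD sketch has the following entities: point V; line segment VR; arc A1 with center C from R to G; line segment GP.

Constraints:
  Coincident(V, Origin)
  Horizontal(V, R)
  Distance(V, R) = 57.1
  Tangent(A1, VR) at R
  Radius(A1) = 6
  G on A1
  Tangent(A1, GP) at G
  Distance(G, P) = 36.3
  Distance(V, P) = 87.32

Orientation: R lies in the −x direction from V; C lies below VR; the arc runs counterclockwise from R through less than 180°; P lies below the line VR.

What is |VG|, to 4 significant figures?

62.40

Checks: |CG| = 6.000 ✓; ∠(CG, GP) = 90.00° ✓; |GP| = 36.30 ✓; |VP| = 87.32 ✓.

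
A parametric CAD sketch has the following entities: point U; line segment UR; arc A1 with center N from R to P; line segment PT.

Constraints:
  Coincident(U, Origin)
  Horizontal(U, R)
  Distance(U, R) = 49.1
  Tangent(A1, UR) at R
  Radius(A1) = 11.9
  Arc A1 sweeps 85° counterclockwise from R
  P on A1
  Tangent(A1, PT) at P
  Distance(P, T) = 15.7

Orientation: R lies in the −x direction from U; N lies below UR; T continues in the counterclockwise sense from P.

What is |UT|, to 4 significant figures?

67.72

On A1, R sits at bearing 90° from N; an 85° counterclockwise sweep puts P at bearing 175°, so P = N + 11.9·(cos 175°, sin 175°) = (-60.95, -10.86). A1 meets PT tangentially, so NP is at right angles to PT, so PT runs along (−sin 175°, cos 175°); with |PT| = 15.7, T = (-62.32, -26.50). Then |UT| = |T − U| = 67.72.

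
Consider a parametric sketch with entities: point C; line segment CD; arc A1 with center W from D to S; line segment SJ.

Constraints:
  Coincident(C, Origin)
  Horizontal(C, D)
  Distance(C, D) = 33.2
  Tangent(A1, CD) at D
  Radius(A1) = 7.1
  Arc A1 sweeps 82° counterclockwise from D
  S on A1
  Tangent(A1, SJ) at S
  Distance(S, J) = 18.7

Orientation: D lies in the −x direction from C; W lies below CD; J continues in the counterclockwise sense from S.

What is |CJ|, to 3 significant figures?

49.4

C is at the origin; CD is horizontal with |CD| = 33.2 and D on the −x side, so D = (-33.2, 0.00). The tangent condition forces WD to be normal to CD, so W = D + (0, -7.1) = (-33.2, -7.10). On A1, D sits at bearing 90° from W; an 82° counterclockwise sweep puts S at bearing 172°, so S = W + 7.1·(cos 172°, sin 172°) = (-40.2, -6.11). The tangent condition forces WS to be normal to SJ, so SJ runs along (−sin 172°, cos 172°); with |SJ| = 18.7, J = (-42.8, -24.6). Then |CJ| = |J − C| = 49.4.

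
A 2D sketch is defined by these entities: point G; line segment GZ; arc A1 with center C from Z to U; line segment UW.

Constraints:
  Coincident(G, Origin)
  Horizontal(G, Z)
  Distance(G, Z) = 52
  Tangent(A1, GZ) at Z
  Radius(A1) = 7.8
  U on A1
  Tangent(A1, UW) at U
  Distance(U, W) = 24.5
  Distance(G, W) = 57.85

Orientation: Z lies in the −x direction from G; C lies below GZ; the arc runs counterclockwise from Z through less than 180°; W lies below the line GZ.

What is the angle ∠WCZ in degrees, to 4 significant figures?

169.8°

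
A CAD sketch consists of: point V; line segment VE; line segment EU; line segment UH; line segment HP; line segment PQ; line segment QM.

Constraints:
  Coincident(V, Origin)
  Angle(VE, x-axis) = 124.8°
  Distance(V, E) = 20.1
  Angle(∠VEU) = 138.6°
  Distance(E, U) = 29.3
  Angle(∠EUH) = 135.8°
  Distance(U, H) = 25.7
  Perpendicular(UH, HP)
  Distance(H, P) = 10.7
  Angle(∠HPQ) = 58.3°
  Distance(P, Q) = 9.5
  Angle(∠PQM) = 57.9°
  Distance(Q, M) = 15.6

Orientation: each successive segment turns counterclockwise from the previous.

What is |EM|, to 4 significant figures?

56.88

V is at the origin; VE runs at 124.8° with length 20.1, so E = (-11.47, 16.51). ∠VEU = 138.6° gives EU at 166.2° from the x-axis; with |EU| = 29.3, U = (-39.93, 23.49). ∠EUH = 135.8° gives UH at -149.6° from the x-axis; with |UH| = 25.7, H = (-62.09, 10.49). The perpendicularity gives HP at right angles to UH, so HP runs at -59.60°; with |HP| = 10.7, P = (-56.68, 1.260). ∠HPQ = 58.3° gives PQ at 62.10° from the x-axis; with |PQ| = 9.5, Q = (-52.23, 9.656). ∠PQM = 57.9° gives QM at -175.8° from the x-axis; with |QM| = 15.6, M = (-67.79, 8.513). Then |EM| = |M − E| = 56.88.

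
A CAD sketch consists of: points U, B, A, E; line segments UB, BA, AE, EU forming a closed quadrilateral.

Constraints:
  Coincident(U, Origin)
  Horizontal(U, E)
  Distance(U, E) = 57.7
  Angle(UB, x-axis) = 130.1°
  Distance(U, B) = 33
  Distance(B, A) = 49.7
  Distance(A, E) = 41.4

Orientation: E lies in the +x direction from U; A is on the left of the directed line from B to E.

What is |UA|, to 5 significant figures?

40.613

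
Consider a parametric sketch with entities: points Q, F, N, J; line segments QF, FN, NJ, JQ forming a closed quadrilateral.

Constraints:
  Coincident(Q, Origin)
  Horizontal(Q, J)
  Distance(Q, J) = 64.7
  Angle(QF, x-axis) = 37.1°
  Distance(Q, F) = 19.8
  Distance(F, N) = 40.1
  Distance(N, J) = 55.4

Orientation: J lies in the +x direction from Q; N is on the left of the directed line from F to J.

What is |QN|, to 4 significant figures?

58.77

Checks: |FN| = 40.10 ✓; |NJ| = 55.40 ✓.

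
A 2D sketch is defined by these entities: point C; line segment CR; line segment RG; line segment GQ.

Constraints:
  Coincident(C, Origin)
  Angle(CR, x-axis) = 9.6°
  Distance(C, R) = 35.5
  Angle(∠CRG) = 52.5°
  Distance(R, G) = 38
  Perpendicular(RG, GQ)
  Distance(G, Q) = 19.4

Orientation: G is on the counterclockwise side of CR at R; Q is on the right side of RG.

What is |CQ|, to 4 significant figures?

50.31

C is at the origin; CR runs at 9.6° with length 35.5, so R = 35.5·(cos 9.6°, sin 9.6°) = (35.00, 5.920). ∠CRG = 52.5°, so RG runs at 9.6° + (180° − 52.5°) = 137.1° from the x-axis; with |RG| = 38.0, G = R + 38.0·(cos 137.1°, sin 137.1°) = (7.166, 31.79). RG is perpendicular to GQ; with |GQ| = 19.4 on the right of RG, Q = G + 19.4·(0.6807, 0.7325) = (20.37, 46.00). Then |CQ| = |Q − C| = 50.31.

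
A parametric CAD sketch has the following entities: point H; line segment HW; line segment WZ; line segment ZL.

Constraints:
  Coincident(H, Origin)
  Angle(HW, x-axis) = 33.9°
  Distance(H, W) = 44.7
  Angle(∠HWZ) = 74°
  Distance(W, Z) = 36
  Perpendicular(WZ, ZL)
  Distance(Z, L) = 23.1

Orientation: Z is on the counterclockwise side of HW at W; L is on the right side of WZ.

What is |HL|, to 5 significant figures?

70.184

∠HWZ = 74.0°, so WZ runs at 33.9° + (180° − 74.0°) = 139.90° from the x-axis; with |WZ| = 36.0, Z = W + 36.0·(cos 139.90°, sin 139.90°) = (9.5644, 48.120). WZ is perpendicular to ZL; with |ZL| = 23.1 on the right of WZ, L = Z + 23.1·(0.64412, 0.76492) = (24.444, 65.789). Then |HL| = |L − H| = 70.184.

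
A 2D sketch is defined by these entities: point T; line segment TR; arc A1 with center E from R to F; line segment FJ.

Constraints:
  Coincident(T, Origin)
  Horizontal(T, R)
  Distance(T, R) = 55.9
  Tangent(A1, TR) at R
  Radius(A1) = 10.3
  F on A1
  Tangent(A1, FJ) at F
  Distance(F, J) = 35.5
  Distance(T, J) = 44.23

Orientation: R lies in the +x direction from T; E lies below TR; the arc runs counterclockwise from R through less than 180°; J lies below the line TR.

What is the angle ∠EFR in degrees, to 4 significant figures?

61.60°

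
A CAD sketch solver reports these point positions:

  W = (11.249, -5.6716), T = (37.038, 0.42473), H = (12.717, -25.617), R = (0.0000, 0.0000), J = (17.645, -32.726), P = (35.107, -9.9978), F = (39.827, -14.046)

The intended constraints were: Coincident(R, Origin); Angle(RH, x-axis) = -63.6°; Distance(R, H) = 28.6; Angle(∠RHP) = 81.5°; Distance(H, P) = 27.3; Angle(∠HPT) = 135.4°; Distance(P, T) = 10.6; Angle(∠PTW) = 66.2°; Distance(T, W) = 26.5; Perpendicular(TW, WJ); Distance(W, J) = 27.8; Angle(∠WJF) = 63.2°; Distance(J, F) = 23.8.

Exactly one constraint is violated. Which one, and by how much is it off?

Distance(J, F) = 23.8 — off by 5.20.

R = (0.00, 0.00) ✓; RH at -63.60° ✓; |RH| = 28.60 ✓; ∠RHP = 81.50° ✓; |HP| = 27.30 ✓; ∠HPT = 135.4° ✓; |PT| = 10.60 ✓; ∠PTW = 66.20° ✓; |TW| = 26.50 ✓; ∠(TW, WJ) = 90.00° ✓; |WJ| = 27.80 ✓; ∠WJF = 63.20° ✓; |JF| = 29.00 ✗.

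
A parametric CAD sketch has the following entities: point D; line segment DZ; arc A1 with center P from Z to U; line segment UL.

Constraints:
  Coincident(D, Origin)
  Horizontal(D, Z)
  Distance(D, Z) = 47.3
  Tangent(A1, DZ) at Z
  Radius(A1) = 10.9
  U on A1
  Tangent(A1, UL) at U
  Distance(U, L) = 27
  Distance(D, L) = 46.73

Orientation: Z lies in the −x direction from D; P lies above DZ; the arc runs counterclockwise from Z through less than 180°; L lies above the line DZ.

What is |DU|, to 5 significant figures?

37.641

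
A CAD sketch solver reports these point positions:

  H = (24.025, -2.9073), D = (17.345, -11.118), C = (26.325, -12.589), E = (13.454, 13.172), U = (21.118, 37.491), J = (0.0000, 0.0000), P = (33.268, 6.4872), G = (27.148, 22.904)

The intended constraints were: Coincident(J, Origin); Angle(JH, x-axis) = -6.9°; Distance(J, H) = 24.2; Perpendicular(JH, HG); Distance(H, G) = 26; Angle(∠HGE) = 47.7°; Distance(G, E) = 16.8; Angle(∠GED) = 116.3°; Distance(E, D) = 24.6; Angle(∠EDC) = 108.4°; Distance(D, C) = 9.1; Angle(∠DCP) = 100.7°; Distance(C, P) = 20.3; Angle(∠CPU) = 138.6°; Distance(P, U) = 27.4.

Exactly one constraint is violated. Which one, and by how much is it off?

Distance(P, U) = 27.4 — off by 5.90.

J = (0.00, 0.00) ✓; JH at -6.900° ✓; |JH| = 24.20 ✓; ∠(JH, HG) = 90.00° ✓; |HG| = 26.00 ✓; ∠HGE = 47.70° ✓; |GE| = 16.80 ✓; ∠GED = 116.3° ✓; |ED| = 24.60 ✓; ∠EDC = 108.4° ✓; |DC| = 9.100 ✓; ∠DCP = 100.7° ✓; |CP| = 20.30 ✓; ∠CPU = 138.6° ✓; |PU| = 33.30 ✗.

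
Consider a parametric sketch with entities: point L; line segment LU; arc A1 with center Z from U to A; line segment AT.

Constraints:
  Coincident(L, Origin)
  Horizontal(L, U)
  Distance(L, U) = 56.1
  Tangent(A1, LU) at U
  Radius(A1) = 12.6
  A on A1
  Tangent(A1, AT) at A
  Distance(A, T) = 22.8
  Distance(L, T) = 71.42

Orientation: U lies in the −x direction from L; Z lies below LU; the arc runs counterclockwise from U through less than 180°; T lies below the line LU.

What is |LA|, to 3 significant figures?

70.0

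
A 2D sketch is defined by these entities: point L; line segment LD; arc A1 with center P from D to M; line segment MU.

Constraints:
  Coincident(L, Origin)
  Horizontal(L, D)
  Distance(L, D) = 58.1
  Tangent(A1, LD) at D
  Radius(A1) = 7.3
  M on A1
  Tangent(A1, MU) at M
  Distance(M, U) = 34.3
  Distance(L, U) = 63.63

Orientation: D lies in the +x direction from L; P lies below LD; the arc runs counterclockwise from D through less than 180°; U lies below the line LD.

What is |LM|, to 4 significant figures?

51.27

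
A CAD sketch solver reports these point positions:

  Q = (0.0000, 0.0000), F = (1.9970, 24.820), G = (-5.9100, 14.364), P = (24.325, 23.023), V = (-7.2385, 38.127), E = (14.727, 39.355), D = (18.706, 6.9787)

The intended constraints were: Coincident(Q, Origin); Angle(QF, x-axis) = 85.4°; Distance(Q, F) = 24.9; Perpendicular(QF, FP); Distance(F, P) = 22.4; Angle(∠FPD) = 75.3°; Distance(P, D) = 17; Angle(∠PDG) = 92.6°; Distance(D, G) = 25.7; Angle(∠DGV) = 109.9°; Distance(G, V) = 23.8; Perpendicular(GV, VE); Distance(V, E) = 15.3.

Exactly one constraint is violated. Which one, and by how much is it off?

Distance(V, E) = 15.3 — off by 6.70.

Q = (0.00, 0.00) ✓; QF at 85.40° ✓; |QF| = 24.90 ✓; ∠(QF, FP) = 90.00° ✓; |FP| = 22.40 ✓; ∠FPD = 75.30° ✓; |PD| = 17.00 ✓; ∠PDG = 92.60° ✓; |DG| = 25.70 ✓; ∠DGV = 109.9° ✓; |GV| = 23.80 ✓; ∠(GV, VE) = 90.00° ✓; |VE| = 22.00 ✗.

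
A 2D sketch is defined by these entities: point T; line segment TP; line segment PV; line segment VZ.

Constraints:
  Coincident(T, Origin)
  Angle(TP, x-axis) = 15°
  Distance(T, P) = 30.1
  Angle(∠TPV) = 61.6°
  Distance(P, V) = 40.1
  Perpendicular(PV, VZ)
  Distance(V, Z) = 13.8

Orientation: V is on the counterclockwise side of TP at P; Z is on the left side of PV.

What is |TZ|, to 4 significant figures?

28.73

∠TPV = 61.6°, so PV runs at 15.0° + (180° − 61.6°) = 133.4° from the x-axis; with |PV| = 40.1, V = P + 40.1·(cos 133.4°, sin 133.4°) = (1.522, 36.93). The perpendicularity gives VZ at right angles to PV; with |VZ| = 13.8 on the left of PV, Z = V + 13.8·(-0.7266, -0.6871) = (-8.505, 27.44). Then |TZ| = |Z − T| = 28.73.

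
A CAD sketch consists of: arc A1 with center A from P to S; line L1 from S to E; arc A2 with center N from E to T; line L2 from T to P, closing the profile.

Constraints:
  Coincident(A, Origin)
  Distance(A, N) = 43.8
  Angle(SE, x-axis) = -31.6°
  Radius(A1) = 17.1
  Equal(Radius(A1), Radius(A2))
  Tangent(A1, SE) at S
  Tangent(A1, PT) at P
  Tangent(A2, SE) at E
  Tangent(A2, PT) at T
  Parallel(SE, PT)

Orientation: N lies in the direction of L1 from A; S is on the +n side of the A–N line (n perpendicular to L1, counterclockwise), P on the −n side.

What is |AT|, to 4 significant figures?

47.02

The slot axis is L1's direction at -31.6°, so u = (cos -31.6°, sin -31.6°) = (0.8517, -0.5240) and n = (−sin -31.6°, cos -31.6°) = (0.5240, 0.8517). A is at the origin and N lies 43.8 along u from A, so N = 43.8·u = (37.31, -22.95). Tangency of A1 to both parallel lines with radius 17.1 puts S and P at A ± 17.1·n: S = (8.960, 14.56), P = (-8.960, -14.56). Equal radii place E and T the same way about N: E = N + 17.1·n = (46.27, -8.386), T = N − 17.1·n = (28.35, -37.52). Then |AT| = |T − A| = 47.02.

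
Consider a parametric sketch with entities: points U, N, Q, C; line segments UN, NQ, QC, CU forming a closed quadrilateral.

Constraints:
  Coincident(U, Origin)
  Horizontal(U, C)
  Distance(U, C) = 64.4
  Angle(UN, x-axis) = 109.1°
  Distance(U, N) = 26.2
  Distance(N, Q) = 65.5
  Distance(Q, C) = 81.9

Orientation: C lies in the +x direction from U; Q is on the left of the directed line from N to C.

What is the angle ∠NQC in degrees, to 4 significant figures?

61.86°

Checks: |NQ| = 65.50 ✓; |QC| = 81.90 ✓.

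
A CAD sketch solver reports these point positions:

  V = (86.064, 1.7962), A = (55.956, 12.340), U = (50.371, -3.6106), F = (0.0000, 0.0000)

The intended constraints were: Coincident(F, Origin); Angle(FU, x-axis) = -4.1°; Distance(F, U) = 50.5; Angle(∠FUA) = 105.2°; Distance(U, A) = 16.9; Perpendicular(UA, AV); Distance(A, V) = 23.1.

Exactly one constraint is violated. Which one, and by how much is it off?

Distance(A, V) = 23.1 — off by 8.80.

F = (0.00, 0.00) ✓; FU at -4.100° ✓; |FU| = 50.50 ✓; ∠FUA = 105.2° ✓; |UA| = 16.90 ✓; ∠(UA, AV) = 90.00° ✓; |AV| = 31.90 ✗.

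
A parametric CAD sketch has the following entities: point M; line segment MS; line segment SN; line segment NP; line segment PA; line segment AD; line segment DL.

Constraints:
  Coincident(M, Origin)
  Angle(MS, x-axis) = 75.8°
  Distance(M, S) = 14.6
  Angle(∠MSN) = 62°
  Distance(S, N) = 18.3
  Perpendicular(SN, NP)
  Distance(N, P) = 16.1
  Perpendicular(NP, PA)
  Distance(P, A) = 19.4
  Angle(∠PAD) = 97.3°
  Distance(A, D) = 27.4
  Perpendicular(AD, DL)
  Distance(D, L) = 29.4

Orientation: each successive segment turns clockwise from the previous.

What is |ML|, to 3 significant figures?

32.9

M is at the origin; MS runs at 75.8° with length 14.6, so S = (3.58, 14.2). ∠MSN = 62.0° gives SN at -42.2° from the x-axis; with |SN| = 18.3, N = (17.1, 1.86). The perpendicularity gives NP at right angles to SN, so NP runs at -132°; with |NP| = 16.1, P = (6.32, -10.1). The perpendicularity gives PA at right angles to NP, so PA runs at 138°; with |PA| = 19.4, A = (-8.05, 2.97). ∠PAD = 97.3° gives AD at 55.1° from the x-axis; with |AD| = 27.4, D = (7.63, 25.4). The perpendicularity gives DL at right angles to AD, so DL runs at -34.9°; with |DL| = 29.4, L = (31.7, 8.62). Then |ML| = |L − M| = 32.9.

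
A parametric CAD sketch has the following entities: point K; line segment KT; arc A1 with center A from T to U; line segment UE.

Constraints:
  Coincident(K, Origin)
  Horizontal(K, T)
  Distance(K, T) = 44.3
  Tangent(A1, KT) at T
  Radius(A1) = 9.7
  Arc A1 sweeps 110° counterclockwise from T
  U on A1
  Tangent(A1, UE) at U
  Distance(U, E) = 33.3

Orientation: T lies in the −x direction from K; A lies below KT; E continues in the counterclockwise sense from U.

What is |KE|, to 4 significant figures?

61.07

K is at the origin; KT is horizontal with |KT| = 44.3 and T on the −x side, so T = (-44.30, 0.000). Since A1 is tangent to KT there, AT ⟂ KT, so A = T + (0, -9.7) = (-44.30, -9.700). On A1, T sits at bearing 90° from A; a 110° counterclockwise sweep puts U at bearing 200°, so U = A + 9.7·(cos 200°, sin 200°) = (-53.42, -13.02). The tangent condition forces AU to be normal to UE, so UE runs along (−sin 200°, cos 200°); with |UE| = 33.3, E = (-42.03, -44.31). Then |KE| = |E − K| = 61.07.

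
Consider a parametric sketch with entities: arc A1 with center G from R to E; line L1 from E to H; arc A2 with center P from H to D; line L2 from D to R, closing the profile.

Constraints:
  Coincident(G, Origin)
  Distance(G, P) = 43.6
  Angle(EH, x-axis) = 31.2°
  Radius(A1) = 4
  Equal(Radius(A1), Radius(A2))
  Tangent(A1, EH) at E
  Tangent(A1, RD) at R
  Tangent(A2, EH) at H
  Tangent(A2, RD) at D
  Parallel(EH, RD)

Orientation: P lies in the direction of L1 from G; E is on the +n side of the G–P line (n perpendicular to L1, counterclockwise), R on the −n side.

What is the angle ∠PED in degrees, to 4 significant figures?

5.156°

The slot axis is L1's direction at 31.2°, so u = (cos 31.2°, sin 31.2°) = (0.8554, 0.5180) and n = (−sin 31.2°, cos 31.2°) = (-0.5180, 0.8554). G is at the origin and P lies 43.6 along u from G, so P = 43.6·u = (37.29, 22.59). Tangency of A1 to both parallel lines with radius 4.0 puts E and R at G ± 4.0·n: E = (-2.072, 3.421), R = (2.072, -3.421). Equal radii place H and D the same way about P: H = P + 4.0·n = (35.22, 26.01), D = P − 4.0·n = (39.37, 19.16). Then cos ∠PED = EP·ED / (|EP||ED|), giving 5.156°.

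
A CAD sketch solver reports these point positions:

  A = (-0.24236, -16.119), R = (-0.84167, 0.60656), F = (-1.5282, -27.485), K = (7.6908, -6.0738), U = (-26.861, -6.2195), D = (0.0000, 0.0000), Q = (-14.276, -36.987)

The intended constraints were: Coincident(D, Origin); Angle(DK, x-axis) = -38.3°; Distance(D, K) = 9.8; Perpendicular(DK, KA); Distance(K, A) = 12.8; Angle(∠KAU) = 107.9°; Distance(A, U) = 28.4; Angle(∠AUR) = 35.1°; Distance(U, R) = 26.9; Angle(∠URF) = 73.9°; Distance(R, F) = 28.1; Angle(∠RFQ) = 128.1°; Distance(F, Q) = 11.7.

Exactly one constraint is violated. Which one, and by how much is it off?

Distance(F, Q) = 11.7 — off by 4.20.

D = (0.00, 0.00) ✓; DK at -38.30° ✓; |DK| = 9.800 ✓; ∠(DK, KA) = 90.00° ✓; |KA| = 12.80 ✓; ∠KAU = 107.9° ✓; |AU| = 28.40 ✓; ∠AUR = 35.10° ✓; |UR| = 26.90 ✓; ∠URF = 73.90° ✓; |RF| = 28.10 ✓; ∠RFQ = 128.1° ✓; |FQ| = 15.90 ✗.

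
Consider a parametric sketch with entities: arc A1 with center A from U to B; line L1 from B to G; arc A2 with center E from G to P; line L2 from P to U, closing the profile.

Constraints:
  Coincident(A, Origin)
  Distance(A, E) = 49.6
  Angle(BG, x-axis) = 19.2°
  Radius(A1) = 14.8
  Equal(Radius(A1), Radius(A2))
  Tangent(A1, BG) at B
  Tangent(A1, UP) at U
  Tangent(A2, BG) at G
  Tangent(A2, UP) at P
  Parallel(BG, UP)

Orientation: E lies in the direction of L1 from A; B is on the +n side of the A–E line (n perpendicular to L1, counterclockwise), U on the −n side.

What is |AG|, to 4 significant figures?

51.76

Tangency of A1 to both parallel lines with radius 14.8 puts B and U at A ± 14.8·n: B = (-4.867, 13.98), U = (4.867, -13.98). Equal radii place G and P the same way about E: G = E + 14.8·n = (41.97, 30.29), P = E − 14.8·n = (51.71, 2.335). Then |AG| = |G − A| = 51.76.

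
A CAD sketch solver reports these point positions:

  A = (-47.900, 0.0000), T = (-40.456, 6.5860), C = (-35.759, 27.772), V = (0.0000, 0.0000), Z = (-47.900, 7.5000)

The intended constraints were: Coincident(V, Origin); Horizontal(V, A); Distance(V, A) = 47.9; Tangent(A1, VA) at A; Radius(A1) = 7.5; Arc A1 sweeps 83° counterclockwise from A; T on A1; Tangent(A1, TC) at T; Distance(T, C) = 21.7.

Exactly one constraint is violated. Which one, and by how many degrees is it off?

Tangent(A1, TC) at T — off by 5.50°.

V = (0.00, 0.00) ✓; V.y = 0.00, A.y = 0.00 ✓; |VA| = 47.90 ✓; ∠(ZA, AV) = 90.00° ✓; |ZA| = 7.500 ✓; bearing(Z→T) − bearing(Z→A) = 83.00° ✓; |ZT| = 7.500 ✓; ∠(ZT, TC) = 95.50° ✗; |TC| = 21.70 ✓.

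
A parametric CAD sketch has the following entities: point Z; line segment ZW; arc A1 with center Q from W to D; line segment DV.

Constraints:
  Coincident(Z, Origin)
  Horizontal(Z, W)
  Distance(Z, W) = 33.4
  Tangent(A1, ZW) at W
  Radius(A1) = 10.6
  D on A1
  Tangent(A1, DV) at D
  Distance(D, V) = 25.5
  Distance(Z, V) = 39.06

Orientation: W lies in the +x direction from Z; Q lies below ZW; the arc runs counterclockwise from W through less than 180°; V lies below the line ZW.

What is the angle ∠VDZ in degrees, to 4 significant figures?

102.4°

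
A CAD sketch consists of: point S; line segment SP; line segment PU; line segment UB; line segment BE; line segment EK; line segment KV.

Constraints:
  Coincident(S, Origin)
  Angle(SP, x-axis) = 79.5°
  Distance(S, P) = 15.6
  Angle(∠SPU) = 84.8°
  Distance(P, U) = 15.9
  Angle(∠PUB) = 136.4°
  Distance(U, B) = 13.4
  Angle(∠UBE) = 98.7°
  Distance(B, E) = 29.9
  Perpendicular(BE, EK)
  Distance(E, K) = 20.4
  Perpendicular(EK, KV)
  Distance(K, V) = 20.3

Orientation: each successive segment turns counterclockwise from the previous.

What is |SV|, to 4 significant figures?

10.28

BE ⟂ EK, so EK runs at 29.60°; with |EK| = 20.4, K = (9.001, -7.419). The perpendicularity gives KV at right angles to EK, so KV runs at 119.6°; with |KV| = 20.3, V = (-1.026, 10.23). Then |SV| = |V − S| = 10.28.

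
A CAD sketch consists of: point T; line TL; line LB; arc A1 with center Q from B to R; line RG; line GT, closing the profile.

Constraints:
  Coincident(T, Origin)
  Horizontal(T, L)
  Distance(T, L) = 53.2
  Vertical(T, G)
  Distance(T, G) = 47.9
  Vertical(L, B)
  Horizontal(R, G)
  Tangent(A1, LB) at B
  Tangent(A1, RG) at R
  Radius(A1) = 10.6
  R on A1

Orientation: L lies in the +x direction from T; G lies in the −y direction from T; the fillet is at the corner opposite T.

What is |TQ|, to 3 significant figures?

56.6

T is at the origin; TL is horizontal with |TL| = 53.2 and L on the +x side, so L = (53.2, 0.00). TG is vertical with |TG| = 47.9 and G on the −y side, so G = (0.00, -47.9). The virtual corner opposite T is at (53.2, -47.9). A1 meets LB tangentially, so QB is at right angles to LB and since A1 is tangent to RG there, QR ⟂ RG, with radius 10.6, so the center Q sits 10.6 in from both sides at Q = (42.6, -37.3). Then |TQ| = |Q − T| = 56.6.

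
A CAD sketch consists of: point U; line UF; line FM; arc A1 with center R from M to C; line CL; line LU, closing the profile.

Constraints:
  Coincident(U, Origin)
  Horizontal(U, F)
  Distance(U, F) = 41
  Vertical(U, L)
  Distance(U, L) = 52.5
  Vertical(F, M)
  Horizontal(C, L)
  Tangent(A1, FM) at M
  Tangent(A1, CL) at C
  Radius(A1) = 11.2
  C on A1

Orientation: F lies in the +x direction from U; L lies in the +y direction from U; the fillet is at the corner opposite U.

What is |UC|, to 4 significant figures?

60.37

The virtual corner opposite U is at (41.00, 52.50). Tangency of A1 to FM means the radius RM is perpendicular to FM and A1 meets CL tangentially, so RC is at right angles to CL, with radius 11.2, so the center R sits 11.2 in from both sides at R = (29.80, 41.30). That places the tangent points at M = (41.00, 41.30) on FM and C = (29.80, 52.50) on CL. Then |UC| = |C − U| = 60.37.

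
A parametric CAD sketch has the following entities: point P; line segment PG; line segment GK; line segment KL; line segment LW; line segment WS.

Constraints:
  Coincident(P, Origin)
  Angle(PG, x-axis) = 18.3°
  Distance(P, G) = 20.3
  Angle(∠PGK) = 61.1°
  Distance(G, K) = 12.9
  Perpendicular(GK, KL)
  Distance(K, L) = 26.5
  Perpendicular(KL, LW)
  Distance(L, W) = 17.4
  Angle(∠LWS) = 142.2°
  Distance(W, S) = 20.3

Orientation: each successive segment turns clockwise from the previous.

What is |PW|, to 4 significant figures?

16.76

GK is perpendicular to KL, so KL runs at 169.4°; with |KL| = 26.5, L = (-9.147, -1.431). KL ⟂ LW, so LW runs at 79.40°; with |LW| = 17.4, W = (-5.947, 15.67). Then |PW| = |W − P| = 16.76.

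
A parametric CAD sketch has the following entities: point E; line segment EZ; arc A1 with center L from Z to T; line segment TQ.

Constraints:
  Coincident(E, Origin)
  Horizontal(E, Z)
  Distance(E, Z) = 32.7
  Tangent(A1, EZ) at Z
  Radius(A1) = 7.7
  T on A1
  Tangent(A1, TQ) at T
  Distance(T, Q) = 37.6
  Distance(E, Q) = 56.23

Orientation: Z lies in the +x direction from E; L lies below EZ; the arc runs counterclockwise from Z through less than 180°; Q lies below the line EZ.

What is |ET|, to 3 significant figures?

26.8

Checks: ∠(LZ, ZE) = 90.00° ✓; |LT| = 7.700 ✓; ∠(LT, TQ) = 90.00° ✓; |TQ| = 37.60 ✓; |EQ| = 56.23 ✓.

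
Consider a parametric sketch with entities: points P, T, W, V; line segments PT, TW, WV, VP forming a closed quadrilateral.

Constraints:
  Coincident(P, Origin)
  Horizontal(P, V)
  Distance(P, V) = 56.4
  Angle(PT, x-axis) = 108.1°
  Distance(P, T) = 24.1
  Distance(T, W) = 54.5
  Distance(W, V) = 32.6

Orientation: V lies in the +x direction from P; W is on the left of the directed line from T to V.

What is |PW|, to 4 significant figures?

55.82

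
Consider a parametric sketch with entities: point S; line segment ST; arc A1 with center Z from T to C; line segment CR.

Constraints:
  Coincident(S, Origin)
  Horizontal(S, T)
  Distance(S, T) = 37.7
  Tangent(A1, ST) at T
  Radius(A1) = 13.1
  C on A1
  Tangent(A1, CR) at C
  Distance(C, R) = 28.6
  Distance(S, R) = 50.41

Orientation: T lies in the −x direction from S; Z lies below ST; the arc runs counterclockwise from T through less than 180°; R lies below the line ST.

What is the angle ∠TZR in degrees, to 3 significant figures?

160°

S is at the origin; ST is horizontal with |ST| = 37.7 and T on the −x side, so T = (-37.7, 0.00). The tangent condition forces ZT to be normal to ST, so Z = T + (0, -13.1) = (-37.7, -13.1). Since ZC ⟂ CR (tangency), |ZR| = √(13.1² + 28.6²) = 31.5 regardless of where C sits on A1. So R lies on both circle(S, 50.41) and circle(Z, 31.5); the below-ST intersection is R = (-26.9, -42.6). C is the foot of the tangent from R: C = (-47.0, -22.3).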